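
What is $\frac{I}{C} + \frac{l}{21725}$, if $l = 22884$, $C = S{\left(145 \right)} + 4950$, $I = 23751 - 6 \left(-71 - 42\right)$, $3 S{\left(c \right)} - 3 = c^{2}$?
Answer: $\frac{2413192227}{779449550} \approx 3.096$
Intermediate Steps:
$S{\left(c \right)} = 1 + \frac{c^{2}}{3}$
$I = 24429$ ($I = 23751 - 6 \left(-113\right) = 23751 - -678 = 23751 + 678 = 24429$)
$C = \frac{35878}{3}$ ($C = \left(1 + \frac{145^{2}}{3}\right) + 4950 = \left(1 + \frac{1}{3} \cdot 21025\right) + 4950 = \left(1 + \frac{21025}{3}\right) + 4950 = \frac{21028}{3} + 4950 = \frac{35878}{3} \approx 11959.0$)
$\frac{I}{C} + \frac{l}{21725} = \frac{24429}{\frac{35878}{3}} + \frac{22884}{21725} = 24429 \cdot \frac{3}{35878} + 22884 \cdot \frac{1}{21725} = \frac{73287}{35878} + \frac{22884}{21725} = \frac{2413192227}{779449550}$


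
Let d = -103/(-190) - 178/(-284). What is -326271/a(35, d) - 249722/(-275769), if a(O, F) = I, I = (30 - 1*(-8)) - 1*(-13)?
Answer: -29987563859/4688073 ≈ -6396.6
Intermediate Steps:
I = 51 (I = (30 + 8) + 13 = 38 + 13 = 51)
d = 7884/6745 (d = -103*(-1/190) - 178*(-1/284) = 103/190 + 89/142 = 7884/6745 ≈ 1.1689)
a(O, F) = 51
-326271/a(35, d) - 249722/(-275769) = -326271/51 - 249722/(-275769) = -326271*1/51 - 249722*(-1/275769) = -108757/17 + 249722/275769 = -29987563859/4688073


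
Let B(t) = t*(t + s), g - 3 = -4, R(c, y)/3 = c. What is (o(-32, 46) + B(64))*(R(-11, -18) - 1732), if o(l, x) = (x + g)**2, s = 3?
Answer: -11142445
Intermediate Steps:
R(c, y) = 3*c
g = -1 (g = 3 - 4 = -1)
o(l, x) = (-1 + x)**2 (o(l, x) = (x - 1)**2 = (-1 + x)**2)
B(t) = t*(3 + t) (B(t) = t*(t + 3) = t*(3 + t))
(o(-32, 46) + B(64))*(R(-11, -18) - 1732) = ((-1 + 46)**2 + 64*(3 + 64))*(3*(-11) - 1732) = (45**2 + 64*67)*(-33 - 1732) = (2025 + 4288)*(-1765) = 6313*(-1765) = -11142445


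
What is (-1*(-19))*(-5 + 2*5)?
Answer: 95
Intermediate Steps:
(-1*(-19))*(-5 + 2*5) = 19*(-5 + 10) = 19*5 = 95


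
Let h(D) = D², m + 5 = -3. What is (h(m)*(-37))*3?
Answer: -7104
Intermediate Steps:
m = -8 (m = -5 - 3 = -8)
(h(m)*(-37))*3 = ((-8)²*(-37))*3 = (64*(-37))*3 = -2368*3 = -7104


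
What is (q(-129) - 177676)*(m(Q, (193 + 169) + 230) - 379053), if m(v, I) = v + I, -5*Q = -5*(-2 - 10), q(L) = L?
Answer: 67294391765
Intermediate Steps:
Q = -12 (Q = -(-1)*(-2 - 10) = -(-1)*(-12) = -1/5*60 = -12)
m(v, I) = I + v
(q(-129) - 177676)*(m(Q, (193 + 169) + 230) - 379053) = (-129 - 177676)*((((193 + 169) + 230) - 12) - 379053) = -177805*(((362 + 230) - 12) - 379053) = -177805*((592 - 12) - 379053) = -177805*(580 - 379053) = -177805*(-378473) = 67294391765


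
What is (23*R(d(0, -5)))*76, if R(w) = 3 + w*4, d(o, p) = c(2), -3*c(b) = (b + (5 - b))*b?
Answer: -54188/3 ≈ -18063.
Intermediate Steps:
c(b) = -5*b/3 (c(b) = -(b + (5 - b))*b/3 = -5*b/3)
d(o, p) = -10/3 (d(o, p) = -5/3*2 = -10/3)
R(w) = 3 + 4*w
(23*R(d(0, -5)))*76 = (23*(3 + 4*(-10/3)))*76 = (23*(3 - 40/3))*76 = (23*(-31/3))*76 = -713/3*76 = -54188/3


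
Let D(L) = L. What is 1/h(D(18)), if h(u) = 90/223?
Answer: 223/90 ≈ 2.4778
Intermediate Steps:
h(u) = 90/223 (h(u) = 90*(1/223) = 90/223)
1/h(D(18)) = 1/(90/223) = 223/90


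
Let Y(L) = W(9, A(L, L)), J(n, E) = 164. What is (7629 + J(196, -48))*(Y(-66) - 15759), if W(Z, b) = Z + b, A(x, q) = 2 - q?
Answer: -122209826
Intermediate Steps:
Y(L) = 11 - L (Y(L) = 9 + (2 - L) = 11 - L)
(7629 + J(196, -48))*(Y(-66) - 15759) = (7629 + 164)*((11 - 1*(-66)) - 15759) = 7793*((11 + 66) - 15759) = 7793*(77 - 15759) = 7793*(-15682) = -122209826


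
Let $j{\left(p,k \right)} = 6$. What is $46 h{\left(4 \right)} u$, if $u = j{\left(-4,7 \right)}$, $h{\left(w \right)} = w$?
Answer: $1104$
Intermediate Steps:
$u = 6$
$46 h{\left(4 \right)} u = 46 \cdot 4 \cdot 6 = 184 \cdot 6 = 1104$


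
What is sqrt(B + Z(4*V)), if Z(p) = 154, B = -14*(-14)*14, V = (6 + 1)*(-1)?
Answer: 3*sqrt(322) ≈ 53.833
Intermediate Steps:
V = -7 (V = 7*(-1) = -7)
B = 2744 (B = 196*14 = 2744)
sqrt(B + Z(4*V)) = sqrt(2744 + 154) = sqrt(2898) = 3*sqrt(322)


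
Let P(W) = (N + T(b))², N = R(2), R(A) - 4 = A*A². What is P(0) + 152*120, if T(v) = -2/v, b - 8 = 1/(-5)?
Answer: 27952804/1521 ≈ 18378.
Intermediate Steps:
R(A) = 4 + A³ (R(A) = 4 + A*A² = 4 + A³)
N = 12 (N = 4 + 2³ = 4 + 8 = 12)
b = 39/5 (b = 8 + 1/(-5) = 8 - ⅕ = 39/5 ≈ 7.8000)
P(W) = 209764/1521 (P(W) = (12 - 2/39/5)² = (12 - 2*5/39)² = (12 - 10/39)² = (458/39)² = 209764/1521)
P(0) + 152*120 = 209764/1521 + 152*120 = 209764/1521 + 18240 = 27952804/1521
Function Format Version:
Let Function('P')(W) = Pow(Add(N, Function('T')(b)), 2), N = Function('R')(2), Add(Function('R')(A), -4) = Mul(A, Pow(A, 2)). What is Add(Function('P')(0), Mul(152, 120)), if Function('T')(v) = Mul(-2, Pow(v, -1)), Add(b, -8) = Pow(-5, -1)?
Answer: Rational(27952804, 1521) ≈ 18378.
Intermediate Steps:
Function('R')(A) = Add(4, Pow(A, 3)) (Function('R')(A) = Add(4, Mul(A, Pow(A, 2))) = Add(4, Pow(A, 3)))
N = 12 (N = Add(4, Pow(2, 3)) = Add(4, 8) = 12)
b = Rational(39, 5) (b = Add(8, Pow(-5, -1)) = Add(8, Rational(-1, 5)) = Rational(39, 5) ≈ 7.8000)
Function('P')(W) = Rational(209764, 1521) (Function('P')(W) = Pow(Add(12, Mul(-2, Pow(Rational(39, 5), -1))), 2) = Pow(Add(12, Mul(-2, Rational(5, 39))), 2) = Pow(Add(12, Rational(-10, 39)), 2) = Pow(Rational(458, 39), 2) = Rational(209764, 1521))
Add(Function('P')(0), Mul(152, 120)) = Add(Rational(209764, 1521), Mul(152, 120)) = Add(Rational(209764, 1521), 18240) = Rational(27952804, 1521)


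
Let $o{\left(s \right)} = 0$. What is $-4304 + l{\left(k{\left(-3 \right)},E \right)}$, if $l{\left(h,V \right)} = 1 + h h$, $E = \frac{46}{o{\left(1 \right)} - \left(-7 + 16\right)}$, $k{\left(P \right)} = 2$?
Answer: $-4299$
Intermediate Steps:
$E = - \frac{46}{9}$ ($E = \frac{46}{0 - \left(-7 + 16\right)} = \frac{46}{0 - 9} = \frac{46}{-9} = 46 \left(- \frac{1}{9}\right) = - \frac{46}{9} \approx -5.1111$)
$l{\left(h,V \right)} = 1 + h^{2}$
$-4304 + l{\left(k{\left(-3 \right)},E \right)} = -4304 + \left(1 + 2^{2}\right) = -4304 + \left(1 + 4\right) = -4304 + 5 = -4299$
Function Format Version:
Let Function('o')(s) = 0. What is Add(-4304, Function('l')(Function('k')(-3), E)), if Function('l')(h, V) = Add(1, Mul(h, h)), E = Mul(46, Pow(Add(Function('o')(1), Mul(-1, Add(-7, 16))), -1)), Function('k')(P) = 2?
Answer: -4299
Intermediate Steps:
E = Rational(-46, 9) (E = Mul(46, Pow(Add(0, Mul(-1, Add(-7, 16))), -1)) = Mul(46, Pow(Add(0, Mul(-1, 9)), -1)) = Mul(46, Pow(Add(0, -9), -1)) = Mul(46, Pow(-9, -1)) = Mul(46, Rational(-1, 9)) = Rational(-46, 9) ≈ -5.1111)
Function('l')(h, V) = Add(1, Pow(h, 2))
Add(-4304, Function('l')(Function('k')(-3), E)) = Add(-4304, Add(1, Pow(2, 2))) = Add(-4304, Add(1, 4)) = Add(-4304, 5) = -4299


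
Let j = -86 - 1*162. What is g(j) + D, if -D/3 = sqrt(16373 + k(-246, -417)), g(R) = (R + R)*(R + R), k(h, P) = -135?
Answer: 246016 - 3*sqrt(16238) ≈ 2.4563e+5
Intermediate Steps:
j = -248 (j = -86 - 162 = -248)
g(R) = 4*R**2 (g(R) = (2*R)*(2*R) = 4*R**2)
D = -3*sqrt(16238) (D = -3*sqrt(16373 - 135) = -3*sqrt(16238) ≈ -382.29)
g(j) + D = 4*(-248)**2 - 3*sqrt(16238) = 4*61504 - 3*sqrt(16238) = 246016 - 3*sqrt(16238)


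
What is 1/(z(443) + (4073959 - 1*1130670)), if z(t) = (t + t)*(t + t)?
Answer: 1/3728285 ≈ 2.6822e-7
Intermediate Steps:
z(t) = 4*t**2 (z(t) = (2*t)*(2*t) = 4*t**2)
1/(z(443) + (4073959 - 1*1130670)) = 1/(4*443**2 + (4073959 - 1*1130670)) = 1/(4*196249 + (4073959 - 1130670)) = 1/(784996 + 2943289) = 1/3728285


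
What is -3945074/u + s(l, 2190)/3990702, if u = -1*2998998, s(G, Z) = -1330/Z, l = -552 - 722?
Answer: 191547290047771/145611972351918 ≈ 1.3155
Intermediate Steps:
l = -1274
u = -2998998
-3945074/u + s(l, 2190)/3990702 = -3945074/(-2998998) - 1330/2190/3990702 = -3945074*(-1/2998998) - 1330*1/2190*(1/3990702) = 1972537/1499499 - 133/219*1/3990702 = 1972537/1499499 - 133/873963738 = 191547290047771/145611972351918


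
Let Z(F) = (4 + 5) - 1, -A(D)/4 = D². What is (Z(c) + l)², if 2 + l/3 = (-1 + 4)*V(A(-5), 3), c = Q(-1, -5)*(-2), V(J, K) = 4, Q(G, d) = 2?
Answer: 1444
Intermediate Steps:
A(D) = -4*D²
c = -4 (c = 2*(-2) = -4)
l = 30 (l = -6 + 3*((-1 + 4)*4) = -6 + 3*(3*4) = -6 + 3*12 = -6 + 36 = 30)
Z(F) = 8 (Z(F) = 9 - 1 = 8)
(Z(c) + l)² = (8 + 30)² = 38² = 1444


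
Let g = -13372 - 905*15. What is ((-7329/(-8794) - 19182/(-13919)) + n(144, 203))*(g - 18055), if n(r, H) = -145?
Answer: 393268779083111/61201843 ≈ 6.4258e+6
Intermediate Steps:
g = -26947 (g = -13372 - 13575 = -26947)
((-7329/(-8794) - 19182/(-13919)) + n(144, 203))*(g - 18055) = ((-7329/(-8794) - 19182/(-13919)) - 145)*(-26947 - 18055) = ((-7329*(-1/8794) - 19182*(-1/13919)) - 145)*(-45002) = ((7329/8794 + 19182/13919) - 145)*(-45002) = (270698859/122403686 - 145)*(-45002) = -17477835611/122403686*(-45002) = 393268779083111/61201843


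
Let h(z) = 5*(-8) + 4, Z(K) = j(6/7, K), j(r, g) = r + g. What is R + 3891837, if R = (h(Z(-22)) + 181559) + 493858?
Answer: 4567218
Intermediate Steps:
j(r, g) = g + r
Z(K) = 6/7 + K (Z(K) = K + 6/7 = 6/7 + K)
h(z) = -36 (h(z) = -40 + 4 = -36)
R = 675381 (R = (-36 + 181559) + 493858 = 181523 + 493858 = 675381)
R + 3891837 = 675381 + 3891837 = 4567218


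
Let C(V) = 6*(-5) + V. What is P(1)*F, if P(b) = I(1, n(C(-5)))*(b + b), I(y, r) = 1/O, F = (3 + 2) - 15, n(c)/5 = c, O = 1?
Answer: -20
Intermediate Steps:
C(V) = -30 + V
n(c) = 5*c
F = -10 (F = 5 - 15 = -10)
I(y, r) = 1 (I(y, r) = 1/1 = 1)
P(b) = 2*b (P(b) = 1*(b + b) = 1*(2*b) = 2*b)
P(1)*F = (2*1)*(-10) = 2*(-10) = -20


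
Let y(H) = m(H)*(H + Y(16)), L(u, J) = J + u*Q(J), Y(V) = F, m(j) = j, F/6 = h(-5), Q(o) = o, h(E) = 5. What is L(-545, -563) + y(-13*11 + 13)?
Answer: 319272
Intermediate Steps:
F = 30 (F = 6*5 = 30)
Y(V) = 30
L(u, J) = J + J*u (L(u, J) = J + u*J = J + J*u)
y(H) = H*(30 + H) (y(H) = H*(H + 30) = H*(30 + H))
L(-545, -563) + y(-13*11 + 13) = -563*(1 - 545) + (-13*11 + 13)*(30 + (-13*11 + 13)) = -563*(-544) + (-143 + 13)*(30 + (-143 + 13)) = 306272 - 130*(30 - 130) = 306272 - 130*(-100) = 306272 + 13000 = 319272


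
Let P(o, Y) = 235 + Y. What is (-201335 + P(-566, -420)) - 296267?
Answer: -497787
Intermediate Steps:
(-201335 + P(-566, -420)) - 296267 = (-201335 + (235 - 420)) - 296267 = (-201335 - 185) - 296267 = -201520 - 296267 = -497787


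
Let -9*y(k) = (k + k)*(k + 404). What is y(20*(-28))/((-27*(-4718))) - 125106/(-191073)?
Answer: 873384934/1738573227 ≈ 0.50236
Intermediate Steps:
y(k) = -2*k*(404 + k)/9 (y(k) = -(k + k)*(k + 404)/9 = -2*k*(404 + k)/9)
y(20*(-28))/((-27*(-4718))) - 125106/(-191073) = (-2*20*(-28)*(404 + 20*(-28))/9)/((-27*(-4718))) - 125106/(-191073) = -2/9*(-560)*(404 - 560)/127386 - 125106*(-1/191073) = -2/9*(-560)*(-156)*(1/127386) + 41702/63691 = -58240/3*1/127386 + 41702/63691 = -4160/27297 + 41702/63691 = 873384934/1738573227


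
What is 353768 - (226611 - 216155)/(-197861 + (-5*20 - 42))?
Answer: 70047135760/198003 ≈ 3.5377e+5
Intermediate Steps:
353768 - (226611 - 216155)/(-197861 + (-5*20 - 42)) = 353768 - 10456/(-197861 + (-100 - 42)) = 353768 - 10456/(-197861 - 142) = 353768 - 10456/(-198003) = 353768 - 10456*(-1)/198003 = 353768 - 1*(-10456/198003) = 353768 + 10456/198003 = 70047135760/198003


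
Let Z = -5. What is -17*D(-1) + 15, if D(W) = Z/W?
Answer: -70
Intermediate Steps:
D(W) = -5/W
-17*D(-1) + 15 = -(-85)/(-1) + 15 = -(-85)*(-1) + 15 = -17*5 + 15 = -85 + 15 = -70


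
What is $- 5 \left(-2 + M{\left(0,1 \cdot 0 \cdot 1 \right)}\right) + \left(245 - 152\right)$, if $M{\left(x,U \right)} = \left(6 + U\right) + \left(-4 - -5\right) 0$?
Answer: $73$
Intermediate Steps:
$M{\left(x,U \right)} = 6 + U$ ($M{\left(x,U \right)} = \left(6 + U\right) + \left(-4 + 5\right) 0 = \left(6 + U\right) + 1 \cdot 0 = \left(6 + U\right) + 0 = 6 + U$)
$- 5 \left(-2 + M{\left(0,1 \cdot 0 \cdot 1 \right)}\right) + \left(245 - 152\right) = - 5 \left(-2 + \left(6 + 1 \cdot 0 \cdot 1\right)\right) + \left(245 - 152\right) = - 5 \left(-2 + \left(6 + 0 \cdot 1\right)\right) + \left(245 - 152\right) = - 5 \left(-2 + \left(6 + 0\right)\right) + 93 = - 5 \left(-2 + 6\right) + 93 = \left(-5\right) 4 + 93 = -20 + 93 = 73$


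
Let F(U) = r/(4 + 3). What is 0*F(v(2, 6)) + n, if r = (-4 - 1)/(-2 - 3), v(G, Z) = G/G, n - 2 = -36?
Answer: -34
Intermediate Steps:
n = -34 (n = 2 - 36 = -34)
v(G, Z) = 1
r = 1 (r = -5/(-5) = -5*(-⅕) = 1)
F(U) = ⅐ (F(U) = 1/(4 + 3) = 1/7 = (⅐)*1 = ⅐)
0*F(v(2, 6)) + n = 0*(⅐) - 34 = 0 - 34 = -34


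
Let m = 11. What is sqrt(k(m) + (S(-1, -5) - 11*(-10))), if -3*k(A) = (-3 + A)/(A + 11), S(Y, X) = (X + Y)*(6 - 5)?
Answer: 2*sqrt(28281)/33 ≈ 10.192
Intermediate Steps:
S(Y, X) = X + Y (S(Y, X) = (X + Y)*1 = X + Y)
k(A) = -(-3 + A)/(3*(11 + A)) (k(A) = -(-3 + A)/(3*(A + 11)) = -(-3 + A)/(3*(11 + A)))
sqrt(k(m) + (S(-1, -5) - 11*(-10))) = sqrt((3 - 1*11)/(3*(11 + 11)) + ((-5 - 1) - 11*(-10))) = sqrt((1/3)*(3 - 11)/22 + (-6 + 110)) = sqrt((1/3)*(1/22)*(-8) + 104) = sqrt(-4/33 + 104) = sqrt(3428/33) = 2*sqrt(28281)/33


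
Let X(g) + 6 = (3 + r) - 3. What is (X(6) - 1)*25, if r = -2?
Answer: -225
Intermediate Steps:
X(g) = -8 (X(g) = -6 + ((3 - 2) - 3) = -6 + (1 - 3) = -6 - 2 = -8)
(X(6) - 1)*25 = (-8 - 1)*25 = -9*25 = -225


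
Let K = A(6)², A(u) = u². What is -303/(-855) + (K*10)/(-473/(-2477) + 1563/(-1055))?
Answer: -1206488021233/120146595 ≈ -10042.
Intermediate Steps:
K = 1296 (K = (6²)² = 36² = 1296)
-303/(-855) + (K*10)/(-473/(-2477) + 1563/(-1055)) = -303/(-855) + (1296*10)/(-473/(-2477) + 1563/(-1055)) = -303*(-1/855) + 12960/(-473*(-1/2477) + 1563*(-1/1055)) = 101/285 + 12960/(473/2477 - 1563/1055) = 101/285 + 12960/(-3372536/2613235) = 101/285 + 12960*(-2613235/3372536) = 101/285 - 4233440700/421567 = -1206488021233/120146595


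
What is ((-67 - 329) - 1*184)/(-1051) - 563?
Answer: -591133/1051 ≈ -562.45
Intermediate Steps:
((-67 - 329) - 1*184)/(-1051) - 563 = (-396 - 184)*(-1/1051) - 563 = -580*(-1/1051) - 563 = 580/1051 - 563 = -591133/1051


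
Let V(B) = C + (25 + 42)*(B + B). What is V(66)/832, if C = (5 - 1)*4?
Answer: 2215/208 ≈ 10.649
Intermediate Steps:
C = 16 (C = 4*4 = 16)
V(B) = 16 + 134*B (V(B) = 16 + (25 + 42)*(B + B) = 16 + 67*(2*B) = 16 + 134*B)
V(66)/832 = (16 + 134*66)/832 = (16 + 8844)*(1/832) = 8860*(1/832) = 2215/208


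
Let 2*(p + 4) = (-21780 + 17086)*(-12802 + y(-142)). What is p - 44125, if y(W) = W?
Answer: 30335439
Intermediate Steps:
p = 30379564 (p = -4 + ((-21780 + 17086)*(-12802 - 142))/2 = -4 + (-4694*(-12944))/2 = -4 + (½)*60759136 = -4 + 30379568 = 30379564)
p - 44125 = 30379564 - 44125 = 30335439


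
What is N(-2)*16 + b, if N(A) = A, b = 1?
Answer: -31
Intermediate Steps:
N(-2)*16 + b = -2*16 + 1 = -32 + 1 = -31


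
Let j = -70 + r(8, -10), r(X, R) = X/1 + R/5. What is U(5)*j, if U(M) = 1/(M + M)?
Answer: -32/5 ≈ -6.4000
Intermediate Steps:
r(X, R) = X + R/5 (r(X, R) = X*1 + R*(1/5) = X + R/5)
U(M) = 1/(2*M)
j = -64 (j = -70 + (8 + (1/5)*(-10)) = -70 + (8 - 2) = -70 + 6 = -64)
U(5)*j = ((1/2)/5)*(-64) = ((1/2)*(1/5))*(-64) = (1/10)*(-64) = -32/5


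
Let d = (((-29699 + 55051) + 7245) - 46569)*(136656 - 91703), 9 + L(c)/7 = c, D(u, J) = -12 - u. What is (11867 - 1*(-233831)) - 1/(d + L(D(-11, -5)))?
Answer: 154318831773429/628083386 ≈ 2.4570e+5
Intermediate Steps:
L(c) = -63 + 7*c
d = -628083316 (d = ((25352 + 7245) - 46569)*44953 = (32597 - 46569)*44953 = -13972*44953 = -628083316)
(11867 - 1*(-233831)) - 1/(d + L(D(-11, -5))) = (11867 - 1*(-233831)) - 1/(-628083316 + (-63 + 7*(-12 - 1*(-11)))) = (11867 + 233831) - 1/(-628083316 + (-63 + 7*(-12 + 11))) = 245698 - 1/(-628083316 + (-63 + 7*(-1))) = 245698 - 1/(-628083316 + (-63 - 7)) = 245698 - 1/(-628083316 - 70) = 245698 - 1/(-628083386) = 245698 - 1*(-1/628083386) = 245698 + 1/628083386 = 154318831773429/628083386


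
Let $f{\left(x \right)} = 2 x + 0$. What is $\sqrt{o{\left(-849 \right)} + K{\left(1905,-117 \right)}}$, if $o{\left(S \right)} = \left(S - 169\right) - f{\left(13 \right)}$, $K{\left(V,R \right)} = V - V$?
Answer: $6 i \sqrt{29} \approx 32.311 i$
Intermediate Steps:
$f{\left(x \right)} = 2 x$
$K{\left(V,R \right)} = 0$
$o{\left(S \right)} = -195 + S$ ($o{\left(S \right)} = \left(S - 169\right) - 2 \cdot 13 = \left(S - 169\right) - 26 = \left(-169 + S\right) - 26 = -195 + S$)
$\sqrt{o{\left(-849 \right)} + K{\left(1905,-117 \right)}} = \sqrt{\left(-195 - 849\right) + 0} = \sqrt{-1044 + 0} = \sqrt{-1044} = 6 i \sqrt{29}$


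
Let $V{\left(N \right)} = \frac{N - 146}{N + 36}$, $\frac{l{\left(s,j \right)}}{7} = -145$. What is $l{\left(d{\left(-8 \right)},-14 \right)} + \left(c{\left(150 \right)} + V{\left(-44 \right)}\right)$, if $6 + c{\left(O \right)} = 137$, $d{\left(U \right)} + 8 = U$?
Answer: $- \frac{3441}{4} \approx -860.25$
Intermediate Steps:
$d{\left(U \right)} = -8 + U$
$c{\left(O \right)} = 131$ ($c{\left(O \right)} = -6 + 137 = 131$)
$l{\left(s,j \right)} = -1015$ ($l{\left(s,j \right)} = 7 \left(-145\right) = -1015$)
$V{\left(N \right)} = \frac{-146 + N}{36 + N}$
$l{\left(d{\left(-8 \right)},-14 \right)} + \left(c{\left(150 \right)} + V{\left(-44 \right)}\right) = -1015 + \left(131 + \frac{-146 - 44}{36 - 44}\right) = -1015 + \left(131 + \frac{1}{-8} \left(-190\right)\right) = -1015 + \left(131 - - \frac{95}{4}\right) = -1015 + \left(131 + \frac{95}{4}\right) = -1015 + \frac{619}{4} = - \frac{3441}{4}$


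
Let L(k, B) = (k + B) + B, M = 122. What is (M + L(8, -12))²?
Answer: 11236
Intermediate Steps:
L(k, B) = k + 2*B (L(k, B) = (B + k) + B = k + 2*B)
(M + L(8, -12))² = (122 + (8 + 2*(-12)))² = (122 + (8 - 24))² = (122 - 16)² = 106² = 11236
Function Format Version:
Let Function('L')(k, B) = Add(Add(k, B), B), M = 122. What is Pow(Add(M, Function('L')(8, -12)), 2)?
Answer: 11236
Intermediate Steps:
Function('L')(k, B) = Add(k, Mul(2, B)) (Function('L')(k, B) = Add(Add(B, k), B) = Add(k, Mul(2, B)))
Pow(Add(M, Function('L')(8, -12)), 2) = Pow(Add(122, Add(8, Mul(2, -12))), 2) = Pow(Add(122, Add(8, -24)), 2) = Pow(Add(122, -16), 2) = Pow(106, 2) = 11236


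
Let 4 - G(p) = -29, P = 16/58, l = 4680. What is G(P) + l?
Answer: 4713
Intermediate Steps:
P = 8/29 (P = 16*(1/58) = 8/29 ≈ 0.27586)
G(p) = 33 (G(p) = 4 - 1*(-29) = 4 + 29 = 33)
G(P) + l = 33 + 4680 = 4713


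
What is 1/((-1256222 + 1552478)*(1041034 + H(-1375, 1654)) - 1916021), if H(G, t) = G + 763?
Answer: 1/308229344011 ≈ 3.2443e-12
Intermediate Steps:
H(G, t) = 763 + G
1/((-1256222 + 1552478)*(1041034 + H(-1375, 1654)) - 1916021) = 1/((-1256222 + 1552478)*(1041034 + (763 - 1375)) - 1916021) = 1/(296256*(1041034 - 612) - 1916021) = 1/(296256*1040422 - 1916021) = 1/(308231260032 - 1916021) = 1/308229344011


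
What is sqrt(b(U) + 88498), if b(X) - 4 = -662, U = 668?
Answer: 12*sqrt(610) ≈ 296.38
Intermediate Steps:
b(X) = -658 (b(X) = 4 - 662 = -658)
sqrt(b(U) + 88498) = sqrt(-658 + 88498) = sqrt(87840) = 12*sqrt(610)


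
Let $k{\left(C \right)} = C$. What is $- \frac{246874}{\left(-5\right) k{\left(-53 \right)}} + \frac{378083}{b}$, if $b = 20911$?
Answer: $- \frac{95513023}{104555} \approx -913.52$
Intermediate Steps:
$- \frac{246874}{\left(-5\right) k{\left(-53 \right)}} + \frac{378083}{b} = - \frac{246874}{\left(-5\right) \left(-53\right)} + \frac{378083}{20911} = - \frac{246874}{265} + 378083 \cdot \frac{1}{20911} = \left(-246874\right) \frac{1}{265} + \frac{378083}{20911} = - \frac{4658}{5} + \frac{378083}{20911} = - \frac{95513023}{104555}$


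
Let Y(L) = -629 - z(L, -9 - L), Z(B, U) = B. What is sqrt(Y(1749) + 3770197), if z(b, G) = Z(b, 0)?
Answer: 11*sqrt(31139) ≈ 1941.1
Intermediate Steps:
z(b, G) = b
Y(L) = -629 - L
sqrt(Y(1749) + 3770197) = sqrt((-629 - 1*1749) + 3770197) = sqrt((-629 - 1749) + 3770197) = sqrt(-2378 + 3770197) = sqrt(3767819) = 11*sqrt(31139)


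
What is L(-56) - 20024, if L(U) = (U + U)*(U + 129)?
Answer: -28200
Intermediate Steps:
L(U) = 2*U*(129 + U) (L(U) = (2*U)*(129 + U) = 2*U*(129 + U))
L(-56) - 20024 = 2*(-56)*(129 - 56) - 20024 = 2*(-56)*73 - 20024 = -8176 - 20024 = -28200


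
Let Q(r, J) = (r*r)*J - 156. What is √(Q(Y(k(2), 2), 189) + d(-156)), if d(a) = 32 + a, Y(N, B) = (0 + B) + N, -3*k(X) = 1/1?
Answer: 7*√5 ≈ 15.652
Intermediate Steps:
k(X) = -⅓ (k(X) = -⅓/1 = -⅓*1 = -⅓)
Y(N, B) = B + N
Q(r, J) = -156 + J*r² (Q(r, J) = r²*J - 156 = J*r² - 156 = -156 + J*r²)
√(Q(Y(k(2), 2), 189) + d(-156)) = √((-156 + 189*(2 - ⅓)²) + (32 - 156)) = √((-156 + 189*(5/3)²) - 124) = √((-156 + 189*(25/9)) - 124) = √((-156 + 525) - 124) = √(369 - 124) = √245 = 7*√5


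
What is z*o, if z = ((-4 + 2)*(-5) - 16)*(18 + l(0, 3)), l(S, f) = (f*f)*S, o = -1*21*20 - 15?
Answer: 46980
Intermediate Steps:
o = -435 (o = -21*20 - 15 = -420 - 15 = -435)
l(S, f) = S*f² (l(S, f) = f²*S = S*f²)
z = -108 (z = ((-4 + 2)*(-5) - 16)*(18 + 0*3²) = (-2*(-5) - 16)*(18 + 0*9) = (10 - 16)*(18 + 0) = -6*18 = -108)
z*o = -108*(-435) = 46980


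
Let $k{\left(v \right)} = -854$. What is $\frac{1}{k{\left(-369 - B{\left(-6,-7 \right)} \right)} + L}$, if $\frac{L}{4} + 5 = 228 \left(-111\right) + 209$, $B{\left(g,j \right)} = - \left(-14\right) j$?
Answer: $- \frac{1}{101270} \approx -9.8746 \cdot 10^{-6}$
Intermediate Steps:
$B{\left(g,j \right)} = 14 j$
$L = -100416$ ($L = -20 + 4 \left(228 \left(-111\right) + 209\right) = -20 + 4 \left(-25308 + 209\right) = -20 + 4 \left(-25099\right) = -20 - 100396 = -100416$)
$\frac{1}{k{\left(-369 - B{\left(-6,-7 \right)} \right)} + L} = \frac{1}{-854 - 100416} = \frac{1}{-101270} = - \frac{1}{101270}$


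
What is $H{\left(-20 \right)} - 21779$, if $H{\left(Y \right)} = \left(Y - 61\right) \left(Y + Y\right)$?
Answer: $-18539$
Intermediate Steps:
$H{\left(Y \right)} = 2 Y \left(-61 + Y\right)$ ($H{\left(Y \right)} = \left(-61 + Y\right) 2 Y = 2 Y \left(-61 + Y\right)$)
$H{\left(-20 \right)} - 21779 = 2 \left(-20\right) \left(-61 - 20\right) - 21779 = 2 \left(-20\right) \left(-81\right) - 21779 = 3240 - 21779 = -18539$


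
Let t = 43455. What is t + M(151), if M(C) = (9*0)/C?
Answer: 43455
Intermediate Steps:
M(C) = 0 (M(C) = 0/C = 0)
t + M(151) = 43455 + 0 = 43455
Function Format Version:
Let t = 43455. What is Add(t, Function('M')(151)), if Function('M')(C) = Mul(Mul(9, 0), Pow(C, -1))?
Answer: 43455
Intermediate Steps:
Function('M')(C) = 0 (Function('M')(C) = Mul(0, Pow(C, -1)) = 0)
Add(t, Function('M')(151)) = Add(43455, 0) = 43455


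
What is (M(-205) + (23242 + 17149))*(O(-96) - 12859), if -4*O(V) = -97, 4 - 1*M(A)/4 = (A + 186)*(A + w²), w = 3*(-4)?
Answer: -1836447369/4 ≈ -4.5911e+8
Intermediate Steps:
w = -12
M(A) = 16 - 4*(144 + A)*(186 + A) (M(A) = 16 - 4*(A + 186)*(A + (-12)²) = 16 - 4*(186 + A)*(A + 144) = 16 - 4*(186 + A)*(144 + A) = 16 - 4*(144 + A)*(186 + A))
O(V) = 97/4 (O(V) = -¼*(-97) = 97/4)
(M(-205) + (23242 + 17149))*(O(-96) - 12859) = ((-107120 - 1320*(-205) - 4*(-205)²) + (23242 + 17149))*(97/4 - 12859) = ((-107120 + 270600 - 4*42025) + 40391)*(-51339/4) = ((-107120 + 270600 - 168100) + 40391)*(-51339/4) = (-4620 + 40391)*(-51339/4) = 35771*(-51339/4) = -1836447369/4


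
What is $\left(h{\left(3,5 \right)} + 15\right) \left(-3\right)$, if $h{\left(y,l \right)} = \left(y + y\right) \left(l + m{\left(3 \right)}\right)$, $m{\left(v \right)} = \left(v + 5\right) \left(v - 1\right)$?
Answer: $-423$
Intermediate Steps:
$m{\left(v \right)} = \left(-1 + v\right) \left(5 + v\right)$ ($m{\left(v \right)} = \left(5 + v\right) \left(-1 + v\right) = \left(-1 + v\right) \left(5 + v\right)$)
$h{\left(y,l \right)} = 2 y \left(16 + l\right)$ ($h{\left(y,l \right)} = \left(y + y\right) \left(l + \left(-5 + 3^{2} + 4 \cdot 3\right)\right) = 2 y \left(l + \left(-5 + 9 + 12\right)\right) = 2 y \left(l + 16\right) = 2 y \left(16 + l\right)$)
$\left(h{\left(3,5 \right)} + 15\right) \left(-3\right) = \left(2 \cdot 3 \left(16 + 5\right) + 15\right) \left(-3\right) = \left(2 \cdot 3 \cdot 21 + 15\right) \left(-3\right) = \left(126 + 15\right) \left(-3\right) = 141 \left(-3\right) = -423$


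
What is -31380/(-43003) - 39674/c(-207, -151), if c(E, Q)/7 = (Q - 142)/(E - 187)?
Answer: -672139442288/88199153 ≈ -7620.7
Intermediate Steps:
c(E, Q) = 7*(-142 + Q)/(-187 + E) (c(E, Q) = 7*((Q - 142)/(E - 187)) = 7*((-142 + Q)/(-187 + E)) = 7*(-142 + Q)/(-187 + E))
-31380/(-43003) - 39674/c(-207, -151) = -31380/(-43003) - 39674*(-187 - 207)/(7*(-142 - 151)) = -31380*(-1/43003) - 39674/(7*(-293)/(-394)) = 31380/43003 - 39674/(7*(-1/394)*(-293)) = 31380/43003 - 39674/2051/394 = 31380/43003 - 39674*394/2051 = 31380/43003 - 15631556/2051 = -672139442288/88199153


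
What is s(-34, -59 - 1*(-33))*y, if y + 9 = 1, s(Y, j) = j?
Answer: 208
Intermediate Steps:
y = -8 (y = -9 + 1 = -8)
s(-34, -59 - 1*(-33))*y = (-59 - 1*(-33))*(-8) = (-59 + 33)*(-8) = -26*(-8) = 208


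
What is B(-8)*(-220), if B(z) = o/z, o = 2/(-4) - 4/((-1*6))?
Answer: 55/12 ≈ 4.5833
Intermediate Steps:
o = ⅙ (o = 2*(-¼) - 4/(-6) = -½ - 4*(-⅙) = -½ + ⅔ = ⅙ ≈ 0.16667)
B(z) = 1/(6*z)
B(-8)*(-220) = ((⅙)/(-8))*(-220) = ((⅙)*(-⅛))*(-220) = -1/48*(-220) = 55/12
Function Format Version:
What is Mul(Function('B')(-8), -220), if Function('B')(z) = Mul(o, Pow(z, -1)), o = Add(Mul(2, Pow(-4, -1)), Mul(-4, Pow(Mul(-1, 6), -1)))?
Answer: Rational(55, 12) ≈ 4.5833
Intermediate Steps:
o = Rational(1, 6) (o = Add(Mul(2, Rational(-1, 4)), Mul(-4, Pow(-6, -1))) = Add(Rational(-1, 2), Mul(-4, Rational(-1, 6))) = Add(Rational(-1, 2), Rational(2, 3)) = Rational(1, 6) ≈ 0.16667)
Function('B')(z) = Mul(Rational(1, 6), Pow(z, -1))
Mul(Function('B')(-8), -220) = Mul(Mul(Rational(1, 6), Pow(-8, -1)), -220) = Mul(Mul(Rational(1, 6), Rational(-1, 8)), -220) = Mul(Rational(-1, 48), -220) = Rational(55, 12)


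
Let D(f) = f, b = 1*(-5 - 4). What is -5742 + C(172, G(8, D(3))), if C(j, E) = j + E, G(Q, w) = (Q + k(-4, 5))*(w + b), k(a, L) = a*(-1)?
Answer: -5642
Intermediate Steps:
b = -9 (b = 1*(-9) = -9)
k(a, L) = -a
G(Q, w) = (-9 + w)*(4 + Q) (G(Q, w) = (Q - 1*(-4))*(w - 9) = (Q + 4)*(-9 + w) = (4 + Q)*(-9 + w) = (-9 + w)*(4 + Q))
C(j, E) = E + j
-5742 + C(172, G(8, D(3))) = -5742 + ((-36 - 9*8 + 4*3 + 8*3) + 172) = -5742 + ((-36 - 72 + 12 + 24) + 172) = -5742 + (-72 + 172) = -5742 + 100 = -5642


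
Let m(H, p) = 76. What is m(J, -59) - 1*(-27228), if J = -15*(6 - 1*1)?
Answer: 27304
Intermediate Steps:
J = -75 (J = -15*(6 - 1) = -15*5 = -75)
m(J, -59) - 1*(-27228) = 76 - 1*(-27228) = 76 + 27228 = 27304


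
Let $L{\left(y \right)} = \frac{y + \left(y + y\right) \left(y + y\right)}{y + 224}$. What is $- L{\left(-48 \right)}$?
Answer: $- \frac{573}{11} \approx -52.091$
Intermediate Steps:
$L{\left(y \right)} = \frac{y + 4 y^{2}}{224 + y}$ ($L{\left(y \right)} = \frac{y + 2 y 2 y}{224 + y} = \frac{y + 4 y^{2}}{224 + y}$)
$- L{\left(-48 \right)} = - \frac{\left(-48\right) \left(1 + 4 \left(-48\right)\right)}{224 - 48} = - \frac{\left(-48\right) \left(1 - 192\right)}{176} = - \frac{\left(-48\right) \left(-191\right)}{176} = \left(-1\right) \frac{573}{11} = - \frac{573}{11}$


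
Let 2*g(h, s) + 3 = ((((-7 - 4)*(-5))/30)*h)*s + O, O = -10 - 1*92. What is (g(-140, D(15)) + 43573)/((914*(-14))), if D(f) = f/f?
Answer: -260353/76776 ≈ -3.3911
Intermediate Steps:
O = -102 (O = -10 - 92 = -102)
D(f) = 1
g(h, s) = -105/2 + 11*h*s/12 (g(h, s) = -3/2 + (((((-7 - 4)*(-5))/30)*h)*s - 102)/2 = -3/2 + (((-11*(-5)*(1/30))*h)*s - 102)/2 = -3/2 + (((55*(1/30))*h)*s - 102)/2 = -3/2 + ((11*h/6)*s - 102)/2 = -3/2 + (11*h*s/6 - 102)/2 = -3/2 + (-102 + 11*h*s/6)/2 = -3/2 + (-51 + 11*h*s/12) = -105/2 + 11*h*s/12)
(g(-140, D(15)) + 43573)/((914*(-14))) = ((-105/2 + (11/12)*(-140)*1) + 43573)/((914*(-14))) = ((-105/2 - 385/3) + 43573)/(-12796) = (-1085/6 + 43573)*(-1/12796) = (260353/6)*(-1/12796) = -260353/76776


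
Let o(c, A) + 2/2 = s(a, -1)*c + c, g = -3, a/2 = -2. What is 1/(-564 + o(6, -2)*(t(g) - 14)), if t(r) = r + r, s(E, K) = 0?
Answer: -1/664 ≈ -0.0015060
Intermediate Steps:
a = -4 (a = 2*(-2) = -4)
o(c, A) = -1 + c (o(c, A) = -1 + (0*c + c) = -1 + (0 + c) = -1 + c)
t(r) = 2*r
1/(-564 + o(6, -2)*(t(g) - 14)) = 1/(-564 + (-1 + 6)*(2*(-3) - 14)) = 1/(-564 + 5*(-6 - 14)) = 1/(-564 + 5*(-20)) = 1/(-564 - 100) = 1/(-664) = -1/664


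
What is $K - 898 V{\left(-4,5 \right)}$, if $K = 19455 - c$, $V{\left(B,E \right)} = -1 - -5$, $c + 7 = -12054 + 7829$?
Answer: $20095$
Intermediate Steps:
$c = -4232$ ($c = -7 + \left(-12054 + 7829\right) = -7 - 4225 = -4232$)
$V{\left(B,E \right)} = 4$ ($V{\left(B,E \right)} = -1 + 5 = 4$)
$K = 23687$ ($K = 19455 - -4232 = 19455 + 4232 = 23687$)
$K - 898 V{\left(-4,5 \right)} = 23687 - 898 \cdot 4 = 23687 - 3592 = 20095$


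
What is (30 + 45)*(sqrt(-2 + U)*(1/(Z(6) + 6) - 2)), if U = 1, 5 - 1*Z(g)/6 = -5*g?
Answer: -10775*I/72 ≈ -149.65*I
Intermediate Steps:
Z(g) = 30 + 30*g (Z(g) = 30 - (-30)*g = 30 + 30*g)
(30 + 45)*(sqrt(-2 + U)*(1/(Z(6) + 6) - 2)) = (30 + 45)*(sqrt(-2 + 1)*(1/((30 + 30*6) + 6) - 2)) = 75*(sqrt(-1)*(1/((30 + 180) + 6) - 2)) = 75*(I*(1/(210 + 6) - 2)) = 75*(I*(1/216 - 2)) = 75*(I*(-431/216)) = 75*(-431*I/216) = -10775*I/72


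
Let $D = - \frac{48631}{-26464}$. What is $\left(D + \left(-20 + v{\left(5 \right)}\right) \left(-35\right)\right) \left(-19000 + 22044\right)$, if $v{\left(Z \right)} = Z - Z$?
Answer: $\frac{14134380991}{6616} \approx 2.1364 \cdot 10^{6}$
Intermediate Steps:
$D = \frac{48631}{26464}$ ($D = \left(-48631\right) \left(- \frac{1}{26464}\right) = \frac{48631}{26464} \approx 1.8376$)
$v{\left(Z \right)} = 0$
$\left(D + \left(-20 + v{\left(5 \right)}\right) \left(-35\right)\right) \left(-19000 + 22044\right) = \left(\frac{48631}{26464} + \left(-20 + 0\right) \left(-35\right)\right) \left(-19000 + 22044\right) = \left(\frac{48631}{26464} - -700\right) 3044 = \left(\frac{48631}{26464} + 700\right) 3044 = \frac{18573431}{26464} \cdot 3044 = \frac{14134380991}{6616}$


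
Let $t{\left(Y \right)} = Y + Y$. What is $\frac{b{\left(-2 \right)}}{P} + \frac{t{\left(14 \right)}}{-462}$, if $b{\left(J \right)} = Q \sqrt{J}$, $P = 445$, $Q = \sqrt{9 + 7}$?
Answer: $- \frac{2}{33} + \frac{4 i \sqrt{2}}{445} \approx -0.060606 + 0.012712 i$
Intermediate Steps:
$t{\left(Y \right)} = 2 Y$
$Q = 4$ ($Q = \sqrt{16} = 4$)
$b{\left(J \right)} = 4 \sqrt{J}$
$\frac{b{\left(-2 \right)}}{P} + \frac{t{\left(14 \right)}}{-462} = \frac{4 \sqrt{-2}}{445} + \frac{2 \cdot 14}{-462} = 4 i \sqrt{2} \cdot \frac{1}{445} + 28 \left(- \frac{1}{462}\right) = 4 i \sqrt{2} \cdot \frac{1}{445} - \frac{2}{33} = \frac{4 i \sqrt{2}}{445} - \frac{2}{33} = - \frac{2}{33} + \frac{4 i \sqrt{2}}{445}$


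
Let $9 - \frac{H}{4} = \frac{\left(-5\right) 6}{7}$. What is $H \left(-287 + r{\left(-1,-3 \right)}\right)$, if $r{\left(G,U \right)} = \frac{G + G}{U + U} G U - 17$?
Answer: $- \frac{112716}{7} \approx -16102.0$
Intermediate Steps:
$H = \frac{372}{7}$ ($H = 36 - 4 \frac{\left(-5\right) 6}{7} = 36 - 4 \left(\left(-30\right) \frac{1}{7}\right) = 36 - - \frac{120}{7} = 36 + \frac{120}{7} = \frac{372}{7} \approx 53.143$)
$r{\left(G,U \right)} = -17 + G^{2}$ ($r{\left(G,U \right)} = \frac{2 G}{2 U} G U - 17 = 2 G \frac{1}{2 U} G U - 17 = \frac{G}{U} G U - 17 = \frac{G^{2}}{U} U - 17 = G^{2} - 17 = -17 + G^{2}$)
$H \left(-287 + r{\left(-1,-3 \right)}\right) = \frac{372 \left(-287 - \left(17 - \left(-1\right)^{2}\right)\right)}{7} = \frac{372 \left(-287 + \left(-17 + 1\right)\right)}{7} = \frac{372 \left(-287 - 16\right)}{7} = \frac{372}{7} \left(-303\right) = - \frac{112716}{7}$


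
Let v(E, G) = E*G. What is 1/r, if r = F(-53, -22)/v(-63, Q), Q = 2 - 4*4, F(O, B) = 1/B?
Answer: -19404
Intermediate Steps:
Q = -14 (Q = 2 - 16 = -14)
r = -1/19404 (r = 1/((-22)*((-63*(-14)))) = -1/22/882 = -1/22*1/882 = -1/19404 ≈ -5.1536e-5)
1/r = 1/(-1/19404) = -19404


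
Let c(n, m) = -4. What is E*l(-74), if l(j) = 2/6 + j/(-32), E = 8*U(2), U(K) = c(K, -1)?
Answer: -254/3 ≈ -84.667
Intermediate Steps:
U(K) = -4
E = -32 (E = 8*(-4) = -32)
l(j) = ⅓ - j/32 (l(j) = 2*(⅙) + j*(-1/32) = ⅓ - j/32)
E*l(-74) = -32*(⅓ - 1/32*(-74)) = -32*(⅓ + 37/16) = -32*127/48 = -254/3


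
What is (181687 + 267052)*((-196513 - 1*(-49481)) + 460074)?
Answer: 140474154038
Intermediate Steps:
(181687 + 267052)*((-196513 - 1*(-49481)) + 460074) = 448739*((-196513 + 49481) + 460074) = 448739*(-147032 + 460074) = 448739*313042 = 140474154038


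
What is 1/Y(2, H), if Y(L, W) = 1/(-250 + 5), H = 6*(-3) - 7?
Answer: -245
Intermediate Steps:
H = -25 (H = -18 - 7 = -25)
Y(L, W) = -1/245 (Y(L, W) = 1/(-245) = -1/245)
1/Y(2, H) = 1/(-1/245) = -245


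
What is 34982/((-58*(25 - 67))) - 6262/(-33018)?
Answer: 32508053/2234218 ≈ 14.550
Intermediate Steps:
34982/((-58*(25 - 67))) - 6262/(-33018) = 34982/((-58*(-42))) - 6262*(-1/33018) = 34982/2436 + 3131/16509 = 34982*(1/2436) + 3131/16509 = 17491/1218 + 3131/16509 = 32508053/2234218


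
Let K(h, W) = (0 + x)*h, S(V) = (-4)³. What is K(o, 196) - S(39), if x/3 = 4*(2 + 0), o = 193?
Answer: 4696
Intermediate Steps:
x = 24 (x = 3*(4*(2 + 0)) = 3*(4*2) = 3*8 = 24)
S(V) = -64
K(h, W) = 24*h (K(h, W) = (0 + 24)*h = 24*h)
K(o, 196) - S(39) = 24*193 - 1*(-64) = 4632 + 64 = 4696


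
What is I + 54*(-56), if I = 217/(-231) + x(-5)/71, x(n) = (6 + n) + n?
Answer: -7087565/2343 ≈ -3025.0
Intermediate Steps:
x(n) = 6 + 2*n
I = -2333/2343 (I = 217/(-231) + (6 + 2*(-5))/71 = 217*(-1/231) + (6 - 10)*(1/71) = -31/33 - 4*1/71 = -31/33 - 4/71 = -2333/2343 ≈ -0.99573)
I + 54*(-56) = -2333/2343 + 54*(-56) = -2333/2343 - 3024 = -7087565/2343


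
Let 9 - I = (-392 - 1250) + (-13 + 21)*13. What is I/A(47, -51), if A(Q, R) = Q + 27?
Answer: 1547/74 ≈ 20.905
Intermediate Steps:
A(Q, R) = 27 + Q
I = 1547 (I = 9 - ((-392 - 1250) + (-13 + 21)*13) = 9 - (-1642 + 8*13) = 9 - (-1642 + 104) = 9 - 1*(-1538) = 9 + 1538 = 1547)
I/A(47, -51) = 1547/(27 + 47) = 1547/74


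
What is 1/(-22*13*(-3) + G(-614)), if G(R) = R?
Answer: 1/244 ≈ 0.0040984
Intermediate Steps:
1/(-22*13*(-3) + G(-614)) = 1/(-22*13*(-3) - 614) = 1/(-286*(-3) - 614) = 1/(858 - 614) = 1/244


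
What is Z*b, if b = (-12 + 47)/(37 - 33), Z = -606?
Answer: -10605/2 ≈ -5302.5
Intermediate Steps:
b = 35/4 ≈ 8.7500
Z*b = -606*35/4 = -10605/2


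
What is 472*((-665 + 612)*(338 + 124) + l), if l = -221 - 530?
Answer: -11911864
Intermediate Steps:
l = -751
472*((-665 + 612)*(338 + 124) + l) = 472*((-665 + 612)*(338 + 124) - 751) = 472*(-53*462 - 751) = 472*(-24486 - 751) = 472*(-25237) = -11911864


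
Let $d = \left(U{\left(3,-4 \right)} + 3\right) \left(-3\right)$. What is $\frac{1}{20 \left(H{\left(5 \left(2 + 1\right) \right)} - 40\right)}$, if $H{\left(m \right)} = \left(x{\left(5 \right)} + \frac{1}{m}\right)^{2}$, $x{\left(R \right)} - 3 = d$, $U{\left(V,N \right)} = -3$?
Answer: $- \frac{45}{27536} \approx -0.0016342$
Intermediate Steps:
$d = 0$ ($d = \left(-3 + 3\right) \left(-3\right) = 0 \left(-3\right) = 0$)
$x{\left(R \right)} = 3$ ($x{\left(R \right)} = 3 + 0 = 3$)
$H{\left(m \right)} = \left(3 + \frac{1}{m}\right)^{2}$
$\frac{1}{20 \left(H{\left(5 \left(2 + 1\right) \right)} - 40\right)} = \frac{1}{20 \left(\frac{\left(1 + 3 \cdot 5 \left(2 + 1\right)\right)^{2}}{25 \left(2 + 1\right)^{2}} - 40\right)} = \frac{1}{20 \left(\frac{\left(1 + 3 \cdot 5 \cdot 3\right)^{2}}{225} - 40\right)} = \frac{1}{20 \left(\frac{\left(1 + 3 \cdot 15\right)^{2}}{225} - 40\right)} = \frac{1}{20 \left(\frac{\left(1 + 45\right)^{2}}{225} - 40\right)} = \frac{1}{20 \left(\frac{46^{2}}{225} - 40\right)} = \frac{1}{20 \left(\frac{1}{225} \cdot 2116 - 40\right)} = \frac{1}{20 \left(\frac{2116}{225} - 40\right)} = \frac{1}{20 \left(- \frac{6884}{225}\right)} = \frac{1}{- \frac{27536}{45}} = - \frac{45}{27536}$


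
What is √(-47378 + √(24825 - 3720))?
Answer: √(-47378 + 3*√2345) ≈ 217.33*I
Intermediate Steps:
√(-47378 + √(24825 - 3720)) = √(-47378 + √21105) = √(-47378 + 3*√2345)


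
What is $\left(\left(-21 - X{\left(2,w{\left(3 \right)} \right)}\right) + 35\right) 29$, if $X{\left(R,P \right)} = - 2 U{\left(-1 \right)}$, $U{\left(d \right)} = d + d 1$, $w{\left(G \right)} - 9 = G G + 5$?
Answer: $290$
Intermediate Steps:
$w{\left(G \right)} = 14 + G^{2}$ ($w{\left(G \right)} = 9 + \left(G G + 5\right) = 9 + \left(G^{2} + 5\right) = 9 + \left(5 + G^{2}\right) = 14 + G^{2}$)
$U{\left(d \right)} = 2 d$ ($U{\left(d \right)} = d + d = 2 d$)
$X{\left(R,P \right)} = 4$ ($X{\left(R,P \right)} = - 2 \cdot 2 \left(-1\right) = \left(-2\right) \left(-2\right) = 4$)
$\left(\left(-21 - X{\left(2,w{\left(3 \right)} \right)}\right) + 35\right) 29 = \left(\left(-21 - 4\right) + 35\right) 29 = \left(-25 + 35\right) 29 = 10 \cdot 29 = 290$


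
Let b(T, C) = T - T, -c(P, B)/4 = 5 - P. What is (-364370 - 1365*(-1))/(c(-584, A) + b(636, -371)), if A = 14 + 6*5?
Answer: 363005/2356 ≈ 154.08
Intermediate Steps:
A = 44 (A = 14 + 30 = 44)
c(P, B) = -20 + 4*P (c(P, B) = -4*(5 - P) = -20 + 4*P)
b(T, C) = 0
(-364370 - 1365*(-1))/(c(-584, A) + b(636, -371)) = (-364370 - 1365*(-1))/((-20 + 4*(-584)) + 0) = (-364370 + 1365)/((-20 - 2336) + 0) = -363005/(-2356 + 0) = -363005/(-2356) = -363005*(-1/2356) = 363005/2356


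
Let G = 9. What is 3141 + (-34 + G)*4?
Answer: 3041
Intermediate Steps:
3141 + (-34 + G)*4 = 3141 + (-34 + 9)*4 = 3141 - 25*4 = 3141 - 100 = 3041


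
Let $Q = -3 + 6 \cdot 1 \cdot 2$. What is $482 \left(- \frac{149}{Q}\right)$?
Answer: $- \frac{71818}{9} \approx -7979.8$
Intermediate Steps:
$Q = 9$ ($Q = -3 + 6 \cdot 2 = -3 + 12 = 9$)
$482 \left(- \frac{149}{Q}\right) = 482 \left(- \frac{149}{9}\right) = - \frac{71818}{9}$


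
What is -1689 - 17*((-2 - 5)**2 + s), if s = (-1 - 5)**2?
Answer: -3134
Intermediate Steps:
s = 36 (s = (-6)**2 = 36)
-1689 - 17*((-2 - 5)**2 + s) = -1689 - 17*((-2 - 5)**2 + 36) = -1689 - 17*((-7)**2 + 36) = -1689 - 17*(49 + 36) = -1689 - 17*85 = -1689 - 1445 = -3134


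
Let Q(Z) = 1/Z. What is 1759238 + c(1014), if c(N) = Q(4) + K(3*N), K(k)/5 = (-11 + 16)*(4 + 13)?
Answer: 7038653/4 ≈ 1.7597e+6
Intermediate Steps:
K(k) = 425 (K(k) = 5*((-11 + 16)*(4 + 13)) = 5*(5*17) = 5*85 = 425)
c(N) = 1701/4 (c(N) = 1/4 + 425 = ¼ + 425 = 1701/4)
1759238 + c(1014) = 1759238 + 1701/4 = 7038653/4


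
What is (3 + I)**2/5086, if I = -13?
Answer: 50/2543 ≈ 0.019662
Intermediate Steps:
(3 + I)**2/5086 = (3 - 13)**2/5086 = (-10)**2*(1/5086) = 100*(1/5086) = 50/2543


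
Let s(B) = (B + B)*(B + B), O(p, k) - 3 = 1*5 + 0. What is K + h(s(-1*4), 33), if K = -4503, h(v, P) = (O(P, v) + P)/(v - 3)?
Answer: -274642/61 ≈ -4502.3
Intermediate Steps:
O(p, k) = 8 (O(p, k) = 3 + (1*5 + 0) = 3 + (5 + 0) = 3 + 5 = 8)
s(B) = 4*B² (s(B) = (2*B)*(2*B) = 4*B²)
h(v, P) = (8 + P)/(-3 + v) (h(v, P) = (8 + P)/(v - 3) = (8 + P)/(-3 + v))
K + h(s(-1*4), 33) = -4503 + (8 + 33)/(-3 + 4*(-1*4)²) = -4503 + 41/(-3 + 4*(-4)²) = -4503 + 41/(-3 + 4*16) = -4503 + 41/(-3 + 64) = -4503 + 41/61 = -274642/61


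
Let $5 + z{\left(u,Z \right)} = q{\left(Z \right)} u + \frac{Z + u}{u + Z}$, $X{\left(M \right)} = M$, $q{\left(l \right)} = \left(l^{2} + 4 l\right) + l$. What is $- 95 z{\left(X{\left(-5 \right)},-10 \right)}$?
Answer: $24130$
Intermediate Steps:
$q{\left(l \right)} = l^{2} + 5 l$
$z{\left(u,Z \right)} = -4 + Z u \left(5 + Z\right)$ ($z{\left(u,Z \right)} = -5 + \left(Z \left(5 + Z\right) u + \frac{Z + u}{u + Z}\right) = -5 + \left(Z u \left(5 + Z\right) + \frac{Z + u}{Z + u}\right) = -5 + \left(Z u \left(5 + Z\right) + 1\right) = -5 + \left(1 + Z u \left(5 + Z\right)\right) = -4 + Z u \left(5 + Z\right)$)
$- 95 z{\left(X{\left(-5 \right)},-10 \right)} = - 95 \left(-4 - - 50 \left(5 - 10\right)\right) = - 95 \left(-4 - \left(-50\right) \left(-5\right)\right) = - 95 \left(-4 - 250\right) = \left(-95\right) \left(-254\right) = 24130$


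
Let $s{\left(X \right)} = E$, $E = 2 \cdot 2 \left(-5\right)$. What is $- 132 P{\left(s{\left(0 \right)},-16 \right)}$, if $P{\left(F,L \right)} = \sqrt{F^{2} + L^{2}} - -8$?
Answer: $-1056 - 528 \sqrt{41} \approx -4436.9$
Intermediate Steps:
$E = -20$ ($E = 4 \left(-5\right) = -20$)
$s{\left(X \right)} = -20$
$P{\left(F,L \right)} = 8 + \sqrt{F^{2} + L^{2}}$ ($P{\left(F,L \right)} = \sqrt{F^{2} + L^{2}} + 8 = 8 + \sqrt{F^{2} + L^{2}}$)
$- 132 P{\left(s{\left(0 \right)},-16 \right)} = - 132 \left(8 + \sqrt{\left(-20\right)^{2} + \left(-16\right)^{2}}\right) = - 132 \left(8 + \sqrt{400 + 256}\right) = - 132 \left(8 + \sqrt{656}\right) = - 132 \left(8 + 4 \sqrt{41}\right) = -1056 - 528 \sqrt{41}$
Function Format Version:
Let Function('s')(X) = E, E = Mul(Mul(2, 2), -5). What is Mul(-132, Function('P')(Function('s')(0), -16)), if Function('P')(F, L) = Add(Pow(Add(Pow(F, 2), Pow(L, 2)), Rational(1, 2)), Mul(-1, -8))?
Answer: Add(-1056, Mul(-528, Pow(41, Rational(1, 2)))) ≈ -4436.9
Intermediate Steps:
E = -20 (E = Mul(4, -5) = -20)
Function('s')(X) = -20
Function('P')(F, L) = Add(8, Pow(Add(Pow(F, 2), Pow(L, 2)), Rational(1, 2))) (Function('P')(F, L) = Add(Pow(Add(Pow(F, 2), Pow(L, 2)), Rational(1, 2)), 8) = Add(8, Pow(Add(Pow(F, 2), Pow(L, 2)), Rational(1, 2))))
Mul(-132, Function('P')(Function('s')(0), -16)) = Mul(-132, Add(8, Pow(Add(Pow(-20, 2), Pow(-16, 2)), Rational(1, 2)))) = Mul(-132, Add(8, Pow(Add(400, 256), Rational(1, 2)))) = Mul(-132, Add(8, Pow(656, Rational(1, 2)))) = Mul(-132, Add(8, Mul(4, Pow(41, Rational(1, 2))))) = Add(-1056, Mul(-528, Pow(41, Rational(1, 2))))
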